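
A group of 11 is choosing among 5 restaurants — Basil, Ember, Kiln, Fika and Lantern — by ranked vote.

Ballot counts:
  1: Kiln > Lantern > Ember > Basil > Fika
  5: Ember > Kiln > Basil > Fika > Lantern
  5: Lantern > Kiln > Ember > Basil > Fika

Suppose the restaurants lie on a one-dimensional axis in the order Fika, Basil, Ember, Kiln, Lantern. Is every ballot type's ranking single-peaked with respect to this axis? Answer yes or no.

Axis positions: Fika=1, Basil=2, Ember=3, Kiln=4, Lantern=5.
Ballot type 1 (peak Kiln at position 4): ranking walks positions 4-5-3-2-1, expanding outward from the peak — single-peaked.
Ballot type 2 (peak Ember at position 3): ranking walks positions 3-4-2-1-5, expanding outward from the peak — single-peaked.
Ballot type 3 (peak Lantern at position 5): ranking walks positions 5-4-3-2-1, expanding outward from the peak — single-peaked.
Every ranking is single-peaked on this axis.

yes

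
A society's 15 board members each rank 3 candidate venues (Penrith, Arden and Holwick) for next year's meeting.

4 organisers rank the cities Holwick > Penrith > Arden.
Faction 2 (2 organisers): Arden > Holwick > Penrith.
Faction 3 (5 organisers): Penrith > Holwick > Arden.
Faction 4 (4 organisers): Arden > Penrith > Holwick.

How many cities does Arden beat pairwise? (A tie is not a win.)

0

Arden against each rival (15 organisers):
Arden vs Penrith: 6 to 9, Penrith.
Arden vs Holwick: Holwick wins 9–6.
Arden beats no one; loses to Penrith, Holwick — 0 pairwise wins.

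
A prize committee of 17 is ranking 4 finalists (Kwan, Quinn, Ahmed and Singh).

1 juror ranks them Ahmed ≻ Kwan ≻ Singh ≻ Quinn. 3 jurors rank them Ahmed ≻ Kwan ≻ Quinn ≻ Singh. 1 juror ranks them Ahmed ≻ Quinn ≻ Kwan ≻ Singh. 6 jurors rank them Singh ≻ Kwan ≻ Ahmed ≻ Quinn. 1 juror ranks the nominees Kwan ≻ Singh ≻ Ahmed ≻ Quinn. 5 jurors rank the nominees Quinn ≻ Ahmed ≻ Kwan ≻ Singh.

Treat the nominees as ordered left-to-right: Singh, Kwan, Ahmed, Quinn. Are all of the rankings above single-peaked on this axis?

yes

Axis positions: Singh=1, Kwan=2, Ahmed=3, Quinn=4.
Bloc 1 (peak Ahmed at position 3): ranking walks positions 3-2-1-4, expanding outward from the peak — single-peaked.
Bloc 2 (peak Ahmed at position 3): ranking walks positions 3-2-4-1, expanding outward from the peak — single-peaked.
Bloc 3 (peak Ahmed at position 3): ranking walks positions 3-4-2-1, expanding outward from the peak — single-peaked.
Bloc 4 (peak Singh at position 1): ranking walks positions 1-2-3-4, expanding outward from the peak — single-peaked.
Bloc 5 (peak Kwan at position 2): ranking walks positions 2-1-3-4, expanding outward from the peak — single-peaked.
Bloc 6 (peak Quinn at position 4): ranking walks positions 4-3-2-1, expanding outward from the peak — single-peaked.
Every ranking is single-peaked on this axis.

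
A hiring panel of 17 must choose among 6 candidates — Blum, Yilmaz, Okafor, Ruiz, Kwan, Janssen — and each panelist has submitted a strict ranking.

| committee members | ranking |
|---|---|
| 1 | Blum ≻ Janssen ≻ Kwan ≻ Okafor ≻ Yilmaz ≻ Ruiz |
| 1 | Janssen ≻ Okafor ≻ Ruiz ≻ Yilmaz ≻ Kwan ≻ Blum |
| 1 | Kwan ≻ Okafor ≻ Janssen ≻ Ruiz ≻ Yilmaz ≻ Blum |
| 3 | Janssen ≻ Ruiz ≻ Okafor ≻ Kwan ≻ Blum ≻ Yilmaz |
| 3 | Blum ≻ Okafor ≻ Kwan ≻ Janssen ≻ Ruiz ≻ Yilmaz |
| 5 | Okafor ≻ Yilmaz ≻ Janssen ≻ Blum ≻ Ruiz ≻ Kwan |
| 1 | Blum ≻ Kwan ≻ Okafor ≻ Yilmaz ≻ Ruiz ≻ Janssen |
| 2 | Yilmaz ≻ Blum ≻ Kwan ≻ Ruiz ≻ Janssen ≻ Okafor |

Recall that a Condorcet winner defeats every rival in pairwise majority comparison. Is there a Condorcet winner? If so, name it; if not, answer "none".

Check each pair by majority over 17 ballots:
Blum vs Yilmaz: Yilmaz wins 9–8.
Blum vs Okafor: Okafor wins 10–7.
Blum vs Ruiz: Blum is ranked higher on 1+3+5+1+2 = 12 ballots, Ruiz on 5. Blum wins 12–5.
Blum vs Kwan: 1+3+5+1+2 = 12 for Blum, 5 for Kwan — Blum by 12–5.
Blum vs Janssen: 1+3+1+2 = 7 for Blum, 10 for Janssen — Janssen by 10–7.
Yilmaz vs Okafor: Okafor wins 15–2.
Yilmaz vs Ruiz: Yilmaz wins 9–8.
Yilmaz vs Kwan: Kwan wins 9–8.
Yilmaz vs Janssen: 8 to 9, Janssen.
Okafor vs Ruiz: Okafor wins 12–5.
Okafor–Kwan: Okafor 12–5.
Okafor–Janssen: Okafor 10–7.
Ruiz vs Kwan: Ruiz preferred on 1+3+5 = 9 ballots; Ruiz wins 9–8.
Ruiz–Janssen: Janssen 14–3.
Kwan vs Janssen: 1+3+1+2 = 7 for Kwan, 10 for Janssen — Janssen by 10–7.
Okafor beats each of Blum, Yilmaz, Ruiz, Kwan, Janssen — Okafor is the Condorcet winner.

Okafor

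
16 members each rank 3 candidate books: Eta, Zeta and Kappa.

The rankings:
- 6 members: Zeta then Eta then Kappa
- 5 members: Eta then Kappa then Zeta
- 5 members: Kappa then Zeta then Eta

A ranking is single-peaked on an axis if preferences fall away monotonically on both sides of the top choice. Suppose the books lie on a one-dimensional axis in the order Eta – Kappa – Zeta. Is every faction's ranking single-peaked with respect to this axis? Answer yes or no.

Axis positions: Eta=1, Kappa=2, Zeta=3.
Faction 1: ranking walks positions 3-1-2; Eta is ranked above Kappa even though Kappa lies between Eta and the peak Zeta on the axis — preferences dip and rise again. Not single-peaked.
Faction 2 (peak Eta at position 1): ranking walks positions 1-2-3, expanding outward from the peak — single-peaked.
Faction 3 (peak Kappa at position 2): ranking walks positions 2-3-1, expanding outward from the peak — single-peaked.
Faction 1 violates single-peakedness, so the profile is not single-peaked on this axis.

no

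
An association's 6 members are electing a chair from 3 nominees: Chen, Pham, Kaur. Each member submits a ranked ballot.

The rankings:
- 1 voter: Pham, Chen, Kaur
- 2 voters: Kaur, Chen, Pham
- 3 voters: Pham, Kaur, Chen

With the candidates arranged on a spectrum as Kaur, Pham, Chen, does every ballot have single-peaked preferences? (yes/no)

no

Axis positions: Kaur=1, Pham=2, Chen=3.
Faction 1 (peak Pham at position 2): ranking walks positions 2-3-1, expanding outward from the peak — single-peaked.
Faction 2: ranking walks positions 1-3-2; Chen is ranked above Pham even though Pham lies between Chen and the peak Kaur on the axis — preferences dip and rise again. Not single-peaked.
Faction 3 (peak Pham at position 2): ranking walks positions 2-1-3, expanding outward from the peak — single-peaked.
Faction 2 violates single-peakedness, so the profile is not single-peaked on this axis.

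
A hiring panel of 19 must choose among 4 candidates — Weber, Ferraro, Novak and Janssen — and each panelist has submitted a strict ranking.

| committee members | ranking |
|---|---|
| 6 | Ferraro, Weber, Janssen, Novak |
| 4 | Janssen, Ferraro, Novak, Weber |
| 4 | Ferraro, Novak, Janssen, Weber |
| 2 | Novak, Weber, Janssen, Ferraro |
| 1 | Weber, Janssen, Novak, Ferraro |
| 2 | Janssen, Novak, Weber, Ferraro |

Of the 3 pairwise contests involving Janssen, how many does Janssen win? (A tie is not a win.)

Janssen against each rival (19 committee members):
Janssen vs Weber: Janssen preferred on 4+4+2 = 10 ballots; Janssen wins 10–9.
Janssen vs Ferraro: Ferraro, 10–9.
Janssen vs Novak: Janssen is ranked higher on 6+4+1+2 = 13 ballots, Novak on 6. Janssen wins 13–6.
Janssen beats Weber, Novak; loses to Ferraro — 2 pairwise wins.

2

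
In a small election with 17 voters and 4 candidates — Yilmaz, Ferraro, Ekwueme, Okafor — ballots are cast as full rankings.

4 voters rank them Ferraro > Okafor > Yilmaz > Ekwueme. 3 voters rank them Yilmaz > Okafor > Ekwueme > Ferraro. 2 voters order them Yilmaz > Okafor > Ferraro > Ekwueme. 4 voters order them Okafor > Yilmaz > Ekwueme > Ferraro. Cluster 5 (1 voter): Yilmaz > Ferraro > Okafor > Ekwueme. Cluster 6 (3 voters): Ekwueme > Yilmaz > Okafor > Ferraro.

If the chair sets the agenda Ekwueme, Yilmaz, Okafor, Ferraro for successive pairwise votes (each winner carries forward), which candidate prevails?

Yilmaz

Round 1: Ekwueme vs Yilmaz — 3–14, Yilmaz advances.
Round 2: Yilmaz vs Okafor — 9–8, Yilmaz advances.
Round 3: Yilmaz vs Ferraro — 13–4, Yilmaz advances.
Yilmaz survives the agenda.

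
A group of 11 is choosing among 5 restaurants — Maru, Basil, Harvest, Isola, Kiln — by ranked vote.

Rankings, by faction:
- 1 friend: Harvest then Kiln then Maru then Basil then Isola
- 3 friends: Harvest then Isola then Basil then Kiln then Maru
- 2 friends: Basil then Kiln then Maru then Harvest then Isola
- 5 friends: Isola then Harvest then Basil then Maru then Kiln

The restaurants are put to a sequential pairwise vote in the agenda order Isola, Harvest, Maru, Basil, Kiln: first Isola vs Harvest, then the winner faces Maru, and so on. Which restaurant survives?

Harvest

Round 1: Isola vs Harvest — 5–6, Harvest advances.
Round 2: Harvest vs Maru — 9–2, Harvest advances.
Round 3: Harvest vs Basil — 9–2, Harvest advances.
Round 4: Harvest vs Kiln — 9–2, Harvest advances.
Harvest survives the agenda.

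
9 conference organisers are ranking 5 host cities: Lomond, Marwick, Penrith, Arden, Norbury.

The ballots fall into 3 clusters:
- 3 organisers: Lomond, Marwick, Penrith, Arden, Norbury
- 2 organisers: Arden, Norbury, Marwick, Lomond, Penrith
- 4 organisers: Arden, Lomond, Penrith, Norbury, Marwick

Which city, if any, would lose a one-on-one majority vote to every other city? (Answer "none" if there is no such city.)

none

Head-to-head results (9 organisers):
Lomond vs Marwick: Lomond is ranked higher on 3+4 = 7 ballots, Marwick on 2. Lomond wins 7–2.
Lomond vs Penrith: Lomond wins 9–0.
Lomond vs Arden: 3 for Lomond, 6 for Arden — Arden by 6–3.
Lomond vs Norbury: Lomond wins 7–2.
Marwick vs Penrith: Marwick preferred on 3+2 = 5 ballots; Marwick wins 5–4.
Marwick vs Arden: Marwick is ranked higher on 3 ballots, Arden on 6. Arden wins 6–3.
Marwick vs Norbury: Marwick preferred on 3 ballots; Norbury wins 6–3.
Penrith vs Arden: Arden wins 6–3.
Penrith–Norbury: Penrith 7–2.
Arden vs Norbury: Arden wins 9–0.
Every city wins at least one matchup (Lomond beats Marwick; Marwick beats Penrith; Penrith beats Norbury; Arden beats Lomond; Norbury beats Marwick), so there is no Condorcet loser.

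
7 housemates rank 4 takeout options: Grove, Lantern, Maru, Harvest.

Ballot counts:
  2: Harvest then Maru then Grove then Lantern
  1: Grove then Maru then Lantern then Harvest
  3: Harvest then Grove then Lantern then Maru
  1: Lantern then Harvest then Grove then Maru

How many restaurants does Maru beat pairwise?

0

Maru against each rival (7 friends):
Maru–Grove: Grove 5–2.
Maru vs Lantern: Maru is ranked higher on 2+1 = 3 ballots, Lantern on 4. Lantern wins 4–3.
Maru vs Harvest: Harvest wins 6–1.
Maru beats no one; loses to Grove, Lantern, Harvest — 0 pairwise wins.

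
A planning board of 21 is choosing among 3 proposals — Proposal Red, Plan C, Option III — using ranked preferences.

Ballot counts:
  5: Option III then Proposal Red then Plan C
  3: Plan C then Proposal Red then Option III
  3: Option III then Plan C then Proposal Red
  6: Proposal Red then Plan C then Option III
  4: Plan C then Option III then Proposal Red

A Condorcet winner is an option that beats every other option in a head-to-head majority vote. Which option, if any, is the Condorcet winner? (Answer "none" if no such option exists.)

Head-to-head results (21 council members):
Proposal Red vs Plan C: 11 to 10, Proposal Red.
Proposal Red vs Option III: 3+6 = 9 for Proposal Red, 12 for Option III — Option III by 12–9.
Plan C vs Option III: Plan C is ranked higher on 3+6+4 = 13 ballots, Option III on 8. Plan C wins 13–8.
Each option drops at least one matchup (Proposal Red loses to Option III; Plan C loses to Proposal Red; Option III loses to Plan C); the cycle Proposal Red → Plan C → Option III → Proposal Red rules out a Condorcet winner.

none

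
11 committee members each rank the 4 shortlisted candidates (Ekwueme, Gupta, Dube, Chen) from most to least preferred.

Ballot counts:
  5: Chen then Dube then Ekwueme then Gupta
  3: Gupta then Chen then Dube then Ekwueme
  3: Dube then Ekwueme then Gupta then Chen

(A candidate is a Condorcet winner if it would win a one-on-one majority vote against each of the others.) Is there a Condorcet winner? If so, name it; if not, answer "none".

Head-to-head results (11 committee members):
Ekwueme vs Gupta: 8 to 3, Ekwueme.
Ekwueme vs Dube: 0 for Ekwueme, 11 for Dube — Dube by 11–0.
Ekwueme vs Chen: 3 for Ekwueme, 8 for Chen — Chen by 8–3.
Gupta vs Dube: Gupta preferred on 3 ballots; Dube wins 8–3.
Gupta vs Chen: Gupta preferred on 3+3 = 6 ballots; Gupta wins 6–5.
Dube vs Chen: 3 for Dube, 8 for Chen — Chen by 8–3.
Each candidate drops at least one matchup (Ekwueme loses to Dube; Gupta loses to Ekwueme; Dube loses to Chen; Chen loses to Gupta); the cycle Ekwueme > Gupta > Chen > Ekwueme rules out a Condorcet winner.

none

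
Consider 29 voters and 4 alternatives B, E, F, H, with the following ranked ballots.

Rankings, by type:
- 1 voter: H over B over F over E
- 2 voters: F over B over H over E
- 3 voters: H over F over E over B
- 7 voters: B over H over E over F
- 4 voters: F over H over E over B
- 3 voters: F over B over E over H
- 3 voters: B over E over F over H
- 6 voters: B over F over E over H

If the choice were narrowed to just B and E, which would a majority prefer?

B

Ballots ranking B above E: 1 + 2 + 7 + 3 + 3 + 6 = 22.
Ballots ranking E above B: 29 − 22 = 7.
B wins the head-to-head 22–7.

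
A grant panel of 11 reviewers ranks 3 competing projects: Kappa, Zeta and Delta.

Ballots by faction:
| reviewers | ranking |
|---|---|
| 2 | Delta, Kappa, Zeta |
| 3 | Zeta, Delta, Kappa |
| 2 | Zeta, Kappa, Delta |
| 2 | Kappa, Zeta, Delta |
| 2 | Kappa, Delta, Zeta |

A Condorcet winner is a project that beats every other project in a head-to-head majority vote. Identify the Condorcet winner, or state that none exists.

Check each pair by majority over 11 ballots:
Kappa vs Zeta: 2+2+2 = 6 for Kappa, 5 for Zeta — Kappa by 6–5.
Kappa vs Delta: 6 to 5, Kappa.
Zeta vs Delta: Zeta is ranked higher on 3+2+2 = 7 ballots, Delta on 4. Zeta wins 7–4.
Only Kappa has no losses; Kappa is the Condorcet winner.

Kappa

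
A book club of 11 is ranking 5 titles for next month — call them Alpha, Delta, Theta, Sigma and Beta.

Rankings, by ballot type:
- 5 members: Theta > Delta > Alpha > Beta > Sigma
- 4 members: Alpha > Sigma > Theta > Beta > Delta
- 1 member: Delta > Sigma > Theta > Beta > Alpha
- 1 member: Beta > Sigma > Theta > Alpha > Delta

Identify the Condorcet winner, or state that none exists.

Check each pair by majority over 11 ballots:
Alpha vs Delta: Delta, 6–5.
Alpha vs Theta: Theta wins 7–4.
Alpha–Sigma: Alpha 9–2.
Alpha vs Beta: Alpha, 9–2.
Delta–Theta: Theta 10–1.
Delta vs Sigma: Delta wins 6–5.
Delta vs Beta: Delta wins 6–5.
Theta vs Sigma: Sigma, 6–5.
Theta vs Beta: Theta wins 10–1.
Sigma vs Beta: Beta wins 6–5.
Every book loses at least once (Alpha loses to Delta; Delta loses to Theta; Theta loses to Sigma; Sigma loses to Alpha; Beta loses to Alpha). The majority relation contains the cycle Alpha → Sigma → Theta → Alpha, so there is no Condorcet winner.

none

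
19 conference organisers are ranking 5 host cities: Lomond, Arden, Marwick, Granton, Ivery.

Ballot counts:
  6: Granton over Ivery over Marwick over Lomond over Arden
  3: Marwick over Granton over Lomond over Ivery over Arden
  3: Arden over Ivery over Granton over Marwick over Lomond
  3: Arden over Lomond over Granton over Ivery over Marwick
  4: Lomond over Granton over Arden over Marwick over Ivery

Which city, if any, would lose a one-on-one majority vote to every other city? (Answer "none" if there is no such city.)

none

Head-to-head results (19 organisers):
Lomond vs Arden: Lomond is ranked higher on 6+3+4 = 13 ballots, Arden on 6. Lomond wins 13–6.
Lomond vs Marwick: 3+4 = 7 for Lomond, 12 for Marwick — Marwick by 12–7.
Lomond vs Granton: 3+4 = 7 for Lomond, 12 for Granton — Granton by 12–7.
Lomond–Ivery: Lomond 10–9.
Arden vs Marwick: Arden, 10–9.
Arden vs Granton: Granton, 13–6.
Arden vs Ivery: Arden, 10–9.
Marwick vs Granton: Granton, 16–3.
Marwick vs Ivery: Marwick preferred on 3+4 = 7 ballots; Ivery wins 12–7.
Granton vs Ivery: Granton wins 16–3.
Every city wins at least one matchup (Lomond beats Arden; Arden beats Marwick; Marwick beats Lomond; Granton beats Lomond; Ivery beats Marwick), so there is no Condorcet loser.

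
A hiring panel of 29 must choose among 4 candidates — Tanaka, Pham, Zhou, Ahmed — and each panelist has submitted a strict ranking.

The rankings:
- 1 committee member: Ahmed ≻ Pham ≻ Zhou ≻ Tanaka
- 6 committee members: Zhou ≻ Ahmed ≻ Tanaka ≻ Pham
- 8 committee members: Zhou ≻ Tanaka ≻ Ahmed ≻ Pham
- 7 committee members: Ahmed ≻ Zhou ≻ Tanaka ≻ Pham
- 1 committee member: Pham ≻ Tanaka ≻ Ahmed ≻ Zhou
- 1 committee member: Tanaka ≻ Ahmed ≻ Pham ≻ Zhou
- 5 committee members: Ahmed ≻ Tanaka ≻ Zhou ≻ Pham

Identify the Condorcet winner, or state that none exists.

Ahmed

Check each pair by majority over 29 ballots:
Tanaka vs Pham: Tanaka, 27–2.
Tanaka vs Zhou: 1+1+5 = 7 for Tanaka, 22 for Zhou — Zhou by 22–7.
Tanaka vs Ahmed: Ahmed, 19–10.
Pham vs Zhou: Zhou, 26–3.
Pham–Ahmed: Ahmed 28–1.
Zhou vs Ahmed: Ahmed, 15–14.
Ahmed beats each of Tanaka, Pham, Zhou — Ahmed is the Condorcet winner.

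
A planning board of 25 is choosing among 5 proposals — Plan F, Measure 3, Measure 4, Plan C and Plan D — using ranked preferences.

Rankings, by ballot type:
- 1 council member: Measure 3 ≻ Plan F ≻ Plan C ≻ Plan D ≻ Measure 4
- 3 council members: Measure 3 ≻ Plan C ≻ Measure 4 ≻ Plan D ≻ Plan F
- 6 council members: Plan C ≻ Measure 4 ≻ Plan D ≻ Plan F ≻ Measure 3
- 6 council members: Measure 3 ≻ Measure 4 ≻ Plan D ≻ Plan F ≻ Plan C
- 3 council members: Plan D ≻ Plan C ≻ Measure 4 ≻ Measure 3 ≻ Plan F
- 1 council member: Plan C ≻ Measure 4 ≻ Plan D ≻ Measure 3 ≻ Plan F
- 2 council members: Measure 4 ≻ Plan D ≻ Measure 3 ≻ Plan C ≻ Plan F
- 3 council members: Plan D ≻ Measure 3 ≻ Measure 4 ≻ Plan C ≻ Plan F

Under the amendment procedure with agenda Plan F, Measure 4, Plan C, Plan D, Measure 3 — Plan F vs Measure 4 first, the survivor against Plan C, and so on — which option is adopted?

Round 1: Plan F vs Measure 4 — 1–24, Measure 4 advances.
Round 2: Measure 4 vs Plan C — 11–14, Plan C advances.
Round 3: Plan C vs Plan D — 11–14, Plan D advances.
Round 4: Plan D vs Measure 3 — 15–10, Plan D advances.
Plan D survives the agenda.

Plan D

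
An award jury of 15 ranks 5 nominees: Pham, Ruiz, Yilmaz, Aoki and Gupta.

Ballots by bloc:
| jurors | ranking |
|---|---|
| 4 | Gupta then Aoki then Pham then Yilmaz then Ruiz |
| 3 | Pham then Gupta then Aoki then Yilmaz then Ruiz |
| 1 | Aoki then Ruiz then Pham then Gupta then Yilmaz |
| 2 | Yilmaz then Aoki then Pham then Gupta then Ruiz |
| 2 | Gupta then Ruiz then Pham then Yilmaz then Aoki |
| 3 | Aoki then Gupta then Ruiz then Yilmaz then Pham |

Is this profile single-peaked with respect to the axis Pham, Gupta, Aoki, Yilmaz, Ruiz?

no

Axis positions: Pham=1, Gupta=2, Aoki=3, Yilmaz=4, Ruiz=5.
Bloc 1 (peak Gupta at position 2): ranking walks positions 2-3-1-4-5, expanding outward from the peak — single-peaked.
Bloc 2 (peak Pham at position 1): ranking walks positions 1-2-3-4-5, expanding outward from the peak — single-peaked.
Bloc 3: ranking walks positions 3-5-1-2-4; Ruiz is ranked above Yilmaz even though Yilmaz lies between Ruiz and the peak Aoki on the axis — preferences dip and rise again. Not single-peaked.
Bloc 4: ranking walks positions 4-3-1-2-5; Pham is ranked above Gupta even though Gupta lies between Pham and the peak Yilmaz on the axis — preferences dip and rise again. Not single-peaked.
Bloc 5: ranking walks positions 2-5-1-4-3; Ruiz is ranked above Aoki even though Aoki lies between Ruiz and the peak Gupta on the axis — preferences dip and rise again. Not single-peaked.
Bloc 6: ranking walks positions 3-2-5-4-1; Ruiz is ranked above Yilmaz even though Yilmaz lies between Ruiz and the peak Aoki on the axis — preferences dip and rise again. Not single-peaked.
Bloc 3 violates single-peakedness, so the profile is not single-peaked on this axis.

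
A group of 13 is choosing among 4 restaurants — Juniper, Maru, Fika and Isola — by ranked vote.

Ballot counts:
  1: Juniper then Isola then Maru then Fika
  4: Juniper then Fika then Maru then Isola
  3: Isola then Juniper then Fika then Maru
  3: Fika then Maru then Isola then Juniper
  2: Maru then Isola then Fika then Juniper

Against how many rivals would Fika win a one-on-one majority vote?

2

Fika against each rival (13 friends):
Fika vs Juniper: Fika is ranked higher on 3+2 = 5 ballots, Juniper on 8. Juniper wins 8–5.
Fika vs Maru: Fika is ranked higher on 4+3+3 = 10 ballots, Maru on 3. Fika wins 10–3.
Fika vs Isola: Fika preferred on 4+3 = 7 ballots; Fika wins 7–6.
Fika beats Maru, Isola; loses to Juniper — 2 pairwise wins.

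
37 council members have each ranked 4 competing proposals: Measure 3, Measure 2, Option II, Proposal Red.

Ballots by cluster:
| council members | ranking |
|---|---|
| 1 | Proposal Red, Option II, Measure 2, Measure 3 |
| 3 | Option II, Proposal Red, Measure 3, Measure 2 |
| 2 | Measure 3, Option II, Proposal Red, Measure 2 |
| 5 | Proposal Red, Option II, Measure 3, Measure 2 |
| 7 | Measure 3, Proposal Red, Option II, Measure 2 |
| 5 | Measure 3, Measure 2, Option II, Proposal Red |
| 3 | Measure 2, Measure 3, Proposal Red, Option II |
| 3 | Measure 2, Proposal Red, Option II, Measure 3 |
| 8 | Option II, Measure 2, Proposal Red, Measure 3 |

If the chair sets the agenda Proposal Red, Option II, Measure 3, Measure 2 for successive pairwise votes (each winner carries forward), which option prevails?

Measure 2

Round 1: Proposal Red vs Option II — 19–18, Proposal Red advances.
Round 2: Proposal Red vs Measure 3 — 20–17, Proposal Red advances.
Round 3: Proposal Red vs Measure 2 — 18–19, Measure 2 advances.
Measure 2 survives the agenda.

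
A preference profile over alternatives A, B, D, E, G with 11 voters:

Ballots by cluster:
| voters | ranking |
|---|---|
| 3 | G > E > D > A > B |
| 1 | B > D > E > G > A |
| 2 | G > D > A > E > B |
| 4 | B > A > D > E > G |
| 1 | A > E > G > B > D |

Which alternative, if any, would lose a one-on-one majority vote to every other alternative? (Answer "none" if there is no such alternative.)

none

Pairwise majorities:
A vs B: A preferred on 3+2+1 = 6 ballots; A wins 6–5.
A vs D: A preferred on 4+1 = 5 ballots; D wins 6–5.
A vs E: 7 to 4, A.
A vs G: A preferred on 4+1 = 5 ballots; G wins 6–5.
B vs D: 6 to 5, B.
B vs E: B is ranked higher on 1+4 = 5 ballots, E on 6. E wins 6–5.
B vs G: 5 to 6, G.
D vs E: D preferred on 1+2+4 = 7 ballots; D wins 7–4.
D–G: G 6–5.
E–G: E 6–5.
Every alternative wins at least one matchup (A beats B; B beats D; D beats A; E beats B; G beats A), so there is no Condorcet loser.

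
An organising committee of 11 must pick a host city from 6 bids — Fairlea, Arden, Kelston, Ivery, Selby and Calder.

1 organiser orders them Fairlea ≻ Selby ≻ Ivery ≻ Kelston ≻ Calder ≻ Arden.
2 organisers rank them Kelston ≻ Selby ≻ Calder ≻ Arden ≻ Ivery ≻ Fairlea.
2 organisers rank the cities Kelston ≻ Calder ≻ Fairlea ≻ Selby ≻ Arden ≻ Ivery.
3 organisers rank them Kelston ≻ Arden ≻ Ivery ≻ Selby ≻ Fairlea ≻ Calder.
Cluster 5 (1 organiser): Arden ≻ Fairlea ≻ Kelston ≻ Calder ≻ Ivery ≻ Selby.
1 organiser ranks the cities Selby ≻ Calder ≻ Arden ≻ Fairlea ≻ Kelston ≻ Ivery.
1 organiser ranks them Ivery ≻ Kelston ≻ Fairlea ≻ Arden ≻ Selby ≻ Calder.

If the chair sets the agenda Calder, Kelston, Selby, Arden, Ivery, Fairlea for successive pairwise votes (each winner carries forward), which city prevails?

Round 1: Calder vs Kelston — 1–10, Kelston advances.
Round 2: Kelston vs Selby — 9–2, Kelston advances.
Round 3: Kelston vs Arden — 9–2, Kelston advances.
Round 4: Kelston vs Ivery — 9–2, Kelston advances.
Round 5: Kelston vs Fairlea — 8–3, Kelston advances.
The agenda winner is Kelston.

Kelston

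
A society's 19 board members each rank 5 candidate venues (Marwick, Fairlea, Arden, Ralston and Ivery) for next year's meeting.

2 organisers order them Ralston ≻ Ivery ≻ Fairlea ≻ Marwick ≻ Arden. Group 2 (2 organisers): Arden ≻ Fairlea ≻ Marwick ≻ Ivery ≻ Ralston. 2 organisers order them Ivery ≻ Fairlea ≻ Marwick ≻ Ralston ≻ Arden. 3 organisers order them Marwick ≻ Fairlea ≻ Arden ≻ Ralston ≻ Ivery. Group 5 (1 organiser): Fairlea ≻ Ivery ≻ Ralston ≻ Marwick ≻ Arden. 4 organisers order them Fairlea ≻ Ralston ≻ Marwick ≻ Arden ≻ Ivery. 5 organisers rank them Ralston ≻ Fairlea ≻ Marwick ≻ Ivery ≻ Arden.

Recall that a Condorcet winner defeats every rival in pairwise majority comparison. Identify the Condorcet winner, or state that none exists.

Fairlea

Check each pair by majority over 19 ballots:
Marwick vs Fairlea: Fairlea wins 16–3.
Marwick vs Arden: Marwick, 17–2.
Marwick–Ralston: Ralston 12–7.
Marwick vs Ivery: Marwick wins 14–5.
Fairlea vs Arden: Fairlea wins 17–2.
Fairlea–Ralston: Fairlea 12–7.
Fairlea–Ivery: Fairlea 15–4.
Arden–Ralston: Ralston 14–5.
Arden vs Ivery: Ivery, 10–9.
Ralston vs Ivery: Ralston wins 14–5.
Only Fairlea has no losses; Fairlea is the Condorcet winner.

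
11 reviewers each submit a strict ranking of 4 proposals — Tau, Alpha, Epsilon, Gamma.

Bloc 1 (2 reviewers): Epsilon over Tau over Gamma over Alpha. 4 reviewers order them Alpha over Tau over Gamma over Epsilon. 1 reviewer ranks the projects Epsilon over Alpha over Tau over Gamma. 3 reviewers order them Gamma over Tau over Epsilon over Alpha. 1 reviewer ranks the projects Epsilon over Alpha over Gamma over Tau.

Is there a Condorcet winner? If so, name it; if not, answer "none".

Check each pair by majority over 11 ballots:
Tau vs Alpha: Alpha, 6–5.
Tau vs Epsilon: Tau wins 7–4.
Tau vs Gamma: Tau wins 7–4.
Alpha vs Epsilon: Epsilon, 7–4.
Alpha–Gamma: Alpha 6–5.
Epsilon vs Gamma: Gamma, 7–4.
No project is unbeaten: Tau loses to Alpha; Alpha loses to Epsilon; Epsilon loses to Tau; Gamma loses to Tau. In particular Tau → Epsilon → Alpha → Tau is a majority cycle — no Condorcet winner exists.

none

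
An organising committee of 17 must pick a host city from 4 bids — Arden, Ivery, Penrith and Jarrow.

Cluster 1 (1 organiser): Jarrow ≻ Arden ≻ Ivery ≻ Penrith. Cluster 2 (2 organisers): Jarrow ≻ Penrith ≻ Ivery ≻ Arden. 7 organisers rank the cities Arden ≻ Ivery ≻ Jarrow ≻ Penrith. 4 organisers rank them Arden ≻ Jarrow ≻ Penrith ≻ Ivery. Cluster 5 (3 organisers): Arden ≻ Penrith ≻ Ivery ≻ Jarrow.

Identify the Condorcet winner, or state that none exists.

Arden

Check each pair by majority over 17 ballots:
Arden–Ivery: Arden 15–2.
Arden vs Penrith: Arden, 15–2.
Arden vs Jarrow: Arden, 14–3.
Ivery vs Penrith: Penrith wins 9–8.
Ivery vs Jarrow: Ivery wins 10–7.
Penrith–Jarrow: Jarrow 14–3.
Arden beats each of Ivery, Penrith, Jarrow — Arden is the Condorcet winner.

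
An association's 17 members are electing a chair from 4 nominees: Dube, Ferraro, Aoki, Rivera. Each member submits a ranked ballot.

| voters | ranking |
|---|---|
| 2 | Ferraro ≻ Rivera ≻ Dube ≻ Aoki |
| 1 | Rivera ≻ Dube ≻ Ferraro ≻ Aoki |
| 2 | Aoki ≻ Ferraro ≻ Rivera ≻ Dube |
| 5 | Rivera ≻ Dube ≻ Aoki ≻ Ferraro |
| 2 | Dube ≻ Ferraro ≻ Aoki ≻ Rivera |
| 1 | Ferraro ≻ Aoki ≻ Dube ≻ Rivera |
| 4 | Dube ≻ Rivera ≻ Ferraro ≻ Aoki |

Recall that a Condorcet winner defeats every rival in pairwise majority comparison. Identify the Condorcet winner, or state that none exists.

Check each pair by majority over 17 ballots:
Dube–Ferraro: Dube 12–5.
Dube vs Aoki: Dube, 14–3.
Dube–Rivera: Rivera 10–7.
Ferraro vs Aoki: Ferraro, 10–7.
Ferraro–Rivera: Rivera 10–7.
Aoki–Rivera: Rivera 12–5.
Rivera defeats every rival head-to-head and is the Condorcet winner.

Rivera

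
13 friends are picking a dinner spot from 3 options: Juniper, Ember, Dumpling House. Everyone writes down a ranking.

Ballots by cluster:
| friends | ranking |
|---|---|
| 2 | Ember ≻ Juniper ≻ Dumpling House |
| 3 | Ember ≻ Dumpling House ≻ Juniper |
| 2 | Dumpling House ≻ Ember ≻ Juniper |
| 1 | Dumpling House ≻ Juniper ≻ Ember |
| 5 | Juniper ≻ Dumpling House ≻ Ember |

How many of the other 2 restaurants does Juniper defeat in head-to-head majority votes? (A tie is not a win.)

1

Juniper against each rival (13 friends):
Juniper vs Ember: 6 to 7, Ember.
Juniper vs Dumpling House: Juniper, 7–6.
Juniper beats Dumpling House; loses to Ember — 1 pairwise win.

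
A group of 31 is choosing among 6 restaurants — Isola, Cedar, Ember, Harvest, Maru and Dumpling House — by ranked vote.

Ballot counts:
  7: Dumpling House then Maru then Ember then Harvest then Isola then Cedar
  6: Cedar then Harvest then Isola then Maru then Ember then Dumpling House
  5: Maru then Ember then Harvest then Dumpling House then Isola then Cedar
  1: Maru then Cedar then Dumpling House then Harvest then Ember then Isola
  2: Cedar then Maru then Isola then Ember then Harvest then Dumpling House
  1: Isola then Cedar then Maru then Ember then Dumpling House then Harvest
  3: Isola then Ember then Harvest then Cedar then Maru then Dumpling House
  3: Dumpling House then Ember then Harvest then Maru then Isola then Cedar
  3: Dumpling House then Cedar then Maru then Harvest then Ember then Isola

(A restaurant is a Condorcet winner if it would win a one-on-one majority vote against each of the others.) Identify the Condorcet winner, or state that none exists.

Maru

Pairwise majorities:
Isola vs Cedar: Isola preferred on 7+5+1+3+3 = 19 ballots; Isola wins 19–12.
Isola vs Ember: Isola preferred on 6+2+1+3 = 12 ballots; Ember wins 19–12.
Isola vs Harvest: Isola preferred on 2+1+3 = 6 ballots; Harvest wins 25–6.
Isola–Maru: Maru 21–10.
Isola vs Dumpling House: Isola preferred on 6+2+1+3 = 12 ballots; Dumpling House wins 19–12.
Cedar–Ember: Ember 18–13.
Cedar vs Harvest: Harvest, 18–13.
Cedar–Maru: Maru 16–15.
Cedar–Dumpling House: Dumpling House 18–13.
Ember vs Harvest: 7+5+2+1+3+3 = 21 for Ember, 10 for Harvest — Ember by 21–10.
Ember vs Maru: Ember preferred on 3+3 = 6 ballots; Maru wins 25–6.
Ember–Dumpling House: Ember 17–14.
Harvest–Maru: Maru 19–12.
Harvest vs Dumpling House: Harvest is ranked higher on 6+5+2+3 = 16 ballots, Dumpling House on 15. Harvest wins 16–15.
Maru vs Dumpling House: Maru wins 18–13.
Maru beats each of Isola, Cedar, Ember, Harvest, Dumpling House — Maru is the Condorcet winner.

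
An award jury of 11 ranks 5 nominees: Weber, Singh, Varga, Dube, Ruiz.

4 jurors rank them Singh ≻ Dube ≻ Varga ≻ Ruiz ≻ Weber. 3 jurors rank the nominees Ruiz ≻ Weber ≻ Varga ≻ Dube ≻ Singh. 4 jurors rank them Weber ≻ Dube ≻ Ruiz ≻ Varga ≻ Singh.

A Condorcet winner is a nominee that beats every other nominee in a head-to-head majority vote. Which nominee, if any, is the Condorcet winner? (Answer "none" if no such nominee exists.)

none

Head-to-head results (11 jurors):
Weber vs Singh: Weber, 7–4.
Weber vs Varga: 7 to 4, Weber.
Weber vs Dube: Weber, 7–4.
Weber vs Ruiz: Ruiz, 7–4.
Singh vs Varga: Varga, 7–4.
Singh vs Dube: Dube, 7–4.
Singh vs Ruiz: Singh is ranked higher on 4 ballots, Ruiz on 7. Ruiz wins 7–4.
Varga vs Dube: Varga is ranked higher on 3 ballots, Dube on 8. Dube wins 8–3.
Varga–Ruiz: Ruiz 7–4.
Dube–Ruiz: Dube 8–3.
No nominee is unbeaten: Weber loses to Ruiz; Singh loses to Weber; Varga loses to Weber; Dube loses to Weber; Ruiz loses to Dube. In particular Weber > Dube > Ruiz > Weber is a majority cycle — no Condorcet winner exists.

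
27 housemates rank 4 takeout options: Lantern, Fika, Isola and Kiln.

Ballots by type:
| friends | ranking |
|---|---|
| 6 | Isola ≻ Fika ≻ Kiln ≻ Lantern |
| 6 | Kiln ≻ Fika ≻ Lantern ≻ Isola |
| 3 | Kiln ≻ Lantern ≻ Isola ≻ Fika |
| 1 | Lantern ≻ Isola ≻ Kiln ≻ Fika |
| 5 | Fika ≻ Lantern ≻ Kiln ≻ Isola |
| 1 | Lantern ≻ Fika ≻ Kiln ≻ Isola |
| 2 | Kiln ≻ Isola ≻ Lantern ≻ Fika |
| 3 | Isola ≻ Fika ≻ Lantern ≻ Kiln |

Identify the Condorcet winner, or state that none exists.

none

Check each pair by majority over 27 ballots:
Lantern vs Fika: Fika, 20–7.
Lantern–Isola: Lantern 16–11.
Lantern–Kiln: Kiln 17–10.
Fika vs Isola: 6+5+1 = 12 for Fika, 15 for Isola — Isola by 15–12.
Fika vs Kiln: Fika, 15–12.
Isola–Kiln: Kiln 17–10.
Every restaurant loses at least once (Lantern loses to Fika; Fika loses to Isola; Isola loses to Lantern; Kiln loses to Fika). The majority relation contains the cycle Lantern beats Isola beats Fika beats Lantern, so there is no Condorcet winner.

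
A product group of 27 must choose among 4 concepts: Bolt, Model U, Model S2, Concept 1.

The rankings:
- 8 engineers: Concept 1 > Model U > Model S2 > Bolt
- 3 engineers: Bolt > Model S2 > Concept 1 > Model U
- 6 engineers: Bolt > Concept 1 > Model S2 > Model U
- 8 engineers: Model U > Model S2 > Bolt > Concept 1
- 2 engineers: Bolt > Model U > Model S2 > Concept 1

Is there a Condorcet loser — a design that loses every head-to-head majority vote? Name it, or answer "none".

Head-to-head results (27 engineers):
Bolt vs Model U: Bolt is ranked higher on 3+6+2 = 11 ballots, Model U on 16. Model U wins 16–11.
Bolt–Model S2: Model S2 16–11.
Bolt vs Concept 1: Bolt is ranked higher on 3+6+8+2 = 19 ballots, Concept 1 on 8. Bolt wins 19–8.
Model U vs Model S2: 18 to 9, Model U.
Model U vs Concept 1: Concept 1, 17–10.
Model S2 vs Concept 1: Model S2 is ranked higher on 3+8+2 = 13 ballots, Concept 1 on 14. Concept 1 wins 14–13.
Each design has at least one pairwise win (Bolt beats Concept 1; Model U beats Bolt; Model S2 beats Bolt; Concept 1 beats Model U) — no Condorcet loser.

none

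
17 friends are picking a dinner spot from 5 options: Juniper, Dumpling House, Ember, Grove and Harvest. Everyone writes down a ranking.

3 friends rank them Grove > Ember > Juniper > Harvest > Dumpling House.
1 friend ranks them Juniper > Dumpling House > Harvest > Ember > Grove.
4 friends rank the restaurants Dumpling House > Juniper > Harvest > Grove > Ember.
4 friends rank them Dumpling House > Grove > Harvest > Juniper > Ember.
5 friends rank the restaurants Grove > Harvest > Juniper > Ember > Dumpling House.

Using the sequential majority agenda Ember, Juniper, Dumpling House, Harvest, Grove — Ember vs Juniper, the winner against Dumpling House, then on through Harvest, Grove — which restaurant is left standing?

Round 1: Ember vs Juniper — 3–14, Juniper advances.
Round 2: Juniper vs Dumpling House — 9–8, Juniper advances.
Round 3: Juniper vs Harvest — 8–9, Harvest advances.
Round 4: Harvest vs Grove — 5–12, Grove advances.
The agenda winner is Grove.

Grove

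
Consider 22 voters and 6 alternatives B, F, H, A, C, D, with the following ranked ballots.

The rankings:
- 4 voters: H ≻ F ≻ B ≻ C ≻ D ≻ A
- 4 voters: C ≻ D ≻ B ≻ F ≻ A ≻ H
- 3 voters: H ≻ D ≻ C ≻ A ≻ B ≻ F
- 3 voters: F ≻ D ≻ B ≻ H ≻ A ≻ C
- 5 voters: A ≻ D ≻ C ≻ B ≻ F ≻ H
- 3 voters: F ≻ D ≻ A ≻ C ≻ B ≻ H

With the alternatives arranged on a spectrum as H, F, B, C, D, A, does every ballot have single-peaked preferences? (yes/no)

Axis positions: H=1, F=2, B=3, C=4, D=5, A=6.
Bloc 1 (peak H at position 1): ranking walks positions 1-2-3-4-5-6, expanding outward from the peak — single-peaked.
Bloc 2 (peak C at position 4): ranking walks positions 4-5-3-2-6-1, expanding outward from the peak — single-peaked.
Bloc 3: ranking walks positions 1-5-4-6-3-2; D is ranked above F even though F lies between D and the peak H on the axis — preferences dip and rise again. Not single-peaked.
Bloc 4: ranking walks positions 2-5-3-1-6-4; D is ranked above B even though B lies between D and the peak F on the axis — preferences dip and rise again. Not single-peaked.
Bloc 5 (peak A at position 6): ranking walks positions 6-5-4-3-2-1, expanding outward from the peak — single-peaked.
Bloc 6: ranking walks positions 2-5-6-4-3-1; D is ranked above B even though B lies between D and the peak F on the axis — preferences dip and rise again. Not single-peaked.
Bloc 3 violates single-peakedness, so the profile is not single-peaked on this axis.

no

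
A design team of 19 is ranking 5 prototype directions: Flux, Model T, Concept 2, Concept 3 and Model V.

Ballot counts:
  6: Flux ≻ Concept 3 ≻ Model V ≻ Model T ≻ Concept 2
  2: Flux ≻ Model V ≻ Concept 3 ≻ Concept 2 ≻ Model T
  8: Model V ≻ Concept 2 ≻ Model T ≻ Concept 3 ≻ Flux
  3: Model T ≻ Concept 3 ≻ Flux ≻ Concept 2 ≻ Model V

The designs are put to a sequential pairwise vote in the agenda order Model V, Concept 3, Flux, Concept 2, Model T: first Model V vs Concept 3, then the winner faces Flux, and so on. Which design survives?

Round 1: Model V vs Concept 3 — 10–9, Model V advances.
Round 2: Model V vs Flux — 8–11, Flux advances.
Round 3: Flux vs Concept 2 — 11–8, Flux advances.
Round 4: Flux vs Model T — 8–11, Model T advances.
The agenda winner is Model T.

Model T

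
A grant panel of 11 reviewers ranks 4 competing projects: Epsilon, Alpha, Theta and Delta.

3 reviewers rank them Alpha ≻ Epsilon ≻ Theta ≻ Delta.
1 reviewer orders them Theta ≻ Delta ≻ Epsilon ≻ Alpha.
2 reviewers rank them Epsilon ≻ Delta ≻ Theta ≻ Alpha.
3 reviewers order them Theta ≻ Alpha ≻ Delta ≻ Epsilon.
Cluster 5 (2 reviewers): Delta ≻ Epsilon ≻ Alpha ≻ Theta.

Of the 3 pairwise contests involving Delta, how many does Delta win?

Delta against each rival (11 reviewers):
Delta vs Epsilon: Delta is ranked higher on 1+3+2 = 6 ballots, Epsilon on 5. Delta wins 6–5.
Delta vs Alpha: Alpha, 6–5.
Delta vs Theta: Delta preferred on 2+2 = 4 ballots; Theta wins 7–4.
Delta beats Epsilon; loses to Alpha, Theta — 1 pairwise win.

1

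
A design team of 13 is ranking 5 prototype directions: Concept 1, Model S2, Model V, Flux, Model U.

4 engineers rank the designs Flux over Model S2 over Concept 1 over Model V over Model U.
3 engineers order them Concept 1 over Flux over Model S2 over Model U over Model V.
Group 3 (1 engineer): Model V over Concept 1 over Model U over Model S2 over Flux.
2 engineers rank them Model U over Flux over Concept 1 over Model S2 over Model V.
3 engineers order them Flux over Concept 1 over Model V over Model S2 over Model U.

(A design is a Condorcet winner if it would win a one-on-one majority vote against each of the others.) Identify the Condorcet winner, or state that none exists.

Flux

Pairwise majorities:
Concept 1 vs Model S2: Concept 1 preferred on 3+1+2+3 = 9 ballots; Concept 1 wins 9–4.
Concept 1 vs Model V: Concept 1 wins 12–1.
Concept 1 vs Flux: 4 to 9, Flux.
Concept 1–Model U: Concept 1 11–2.
Model S2 vs Model V: 9 to 4, Model S2.
Model S2–Flux: Flux 12–1.
Model S2 vs Model U: 10 to 3, Model S2.
Model V–Flux: Flux 12–1.
Model V vs Model U: 4+1+3 = 8 for Model V, 5 for Model U — Model V by 8–5.
Flux vs Model U: Flux, 10–3.
Flux wins every pairwise contest, so Flux is the Condorcet winner.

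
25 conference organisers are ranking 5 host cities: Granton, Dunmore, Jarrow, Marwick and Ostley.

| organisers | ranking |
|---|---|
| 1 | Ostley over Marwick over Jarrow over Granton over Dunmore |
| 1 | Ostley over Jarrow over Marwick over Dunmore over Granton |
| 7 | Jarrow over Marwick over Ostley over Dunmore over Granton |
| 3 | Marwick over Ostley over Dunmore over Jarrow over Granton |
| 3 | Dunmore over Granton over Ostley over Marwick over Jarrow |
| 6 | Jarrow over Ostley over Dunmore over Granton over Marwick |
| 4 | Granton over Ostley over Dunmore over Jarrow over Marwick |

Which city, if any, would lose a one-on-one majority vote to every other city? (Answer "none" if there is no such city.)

Pairwise majorities:
Granton vs Dunmore: Dunmore wins 20–5.
Granton vs Jarrow: Granton is ranked higher on 3+4 = 7 ballots, Jarrow on 18. Jarrow wins 18–7.
Granton–Marwick: Granton 13–12.
Granton vs Ostley: 3+4 = 7 for Granton, 18 for Ostley — Ostley by 18–7.
Dunmore vs Jarrow: 10 to 15, Jarrow.
Dunmore vs Marwick: 13 to 12, Dunmore.
Dunmore vs Ostley: Ostley wins 22–3.
Jarrow–Marwick: Jarrow 18–7.
Jarrow vs Ostley: Jarrow preferred on 7+6 = 13 ballots; Jarrow wins 13–12.
Marwick vs Ostley: 7+3 = 10 for Marwick, 15 for Ostley — Ostley by 15–10.
Marwick is beaten in every head-to-head and is the Condorcet loser.

Marwick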